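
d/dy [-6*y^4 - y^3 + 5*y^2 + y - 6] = -24*y^3 - 3*y^2 + 10*y + 1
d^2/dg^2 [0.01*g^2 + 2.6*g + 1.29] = 0.0200000000000000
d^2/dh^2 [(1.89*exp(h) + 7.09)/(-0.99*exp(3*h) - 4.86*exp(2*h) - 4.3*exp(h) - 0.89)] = (-7.40955599999999*exp(6*h) - 89.820819*exp(5*h) - 387.69921*exp(4*h) - 669.070269*exp(3*h) - 339.227433*exp(2*h) - 1.19272599999994*exp(h) + 25.636361)*exp(h)/(0.970299*exp(9*h) + 14.289858*exp(8*h) + 82.793502*exp(7*h) + 241.542243*exp(6*h) + 385.301016*exp(5*h) + 355.380912*exp(4*h) + 193.454857*exp(3*h) + 60.917118*exp(2*h) + 10.21809*exp(h) + 0.704969)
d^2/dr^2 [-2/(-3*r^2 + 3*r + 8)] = 12*(3*r^2 - 3*r - 3*(2*r - 1)^2 - 8)/(-3*r^2 + 3*r + 8)^3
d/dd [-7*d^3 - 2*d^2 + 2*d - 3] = -21*d^2 - 4*d + 2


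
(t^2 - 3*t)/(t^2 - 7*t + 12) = t/(t - 4)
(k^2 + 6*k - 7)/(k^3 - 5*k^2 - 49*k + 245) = (k - 1)/(k^2 - 12*k + 35)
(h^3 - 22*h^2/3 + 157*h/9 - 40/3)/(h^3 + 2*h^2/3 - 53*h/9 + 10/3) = (3*h^2 - 17*h + 24)/(3*h^2 + 7*h - 6)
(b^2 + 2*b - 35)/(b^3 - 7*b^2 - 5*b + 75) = (b + 7)/(b^2 - 2*b - 15)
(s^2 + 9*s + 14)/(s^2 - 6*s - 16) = (s + 7)/(s - 8)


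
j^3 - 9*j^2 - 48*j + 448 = (j - 8)^2*(j + 7)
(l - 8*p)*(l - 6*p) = l^2 - 14*l*p + 48*p^2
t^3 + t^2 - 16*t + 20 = (t - 2)^2*(t + 5)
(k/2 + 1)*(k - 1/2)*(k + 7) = k^3/2 + 17*k^2/4 + 19*k/4 - 7/2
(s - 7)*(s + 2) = s^2 - 5*s - 14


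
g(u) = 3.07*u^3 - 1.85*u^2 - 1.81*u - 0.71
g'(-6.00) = 351.95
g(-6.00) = -719.57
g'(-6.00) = 351.95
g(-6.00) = -719.57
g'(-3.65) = 134.40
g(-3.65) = -168.04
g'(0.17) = -2.17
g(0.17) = -1.06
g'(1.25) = 7.96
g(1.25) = 0.13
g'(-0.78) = 6.68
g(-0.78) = -1.88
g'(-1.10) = 13.40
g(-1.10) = -5.04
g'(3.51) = 98.67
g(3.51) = 102.90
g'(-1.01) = 11.32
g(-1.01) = -3.93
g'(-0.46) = 1.84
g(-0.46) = -0.57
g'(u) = 9.21*u^2 - 3.7*u - 1.81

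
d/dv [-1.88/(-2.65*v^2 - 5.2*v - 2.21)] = (-9.964*v - 9.776)/(2.65*v^2 + 5.2*v + 2.21)^2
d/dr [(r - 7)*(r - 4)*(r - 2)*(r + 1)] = 4*r^3 - 36*r^2 + 74*r - 6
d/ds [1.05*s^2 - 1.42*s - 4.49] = 2.1*s - 1.42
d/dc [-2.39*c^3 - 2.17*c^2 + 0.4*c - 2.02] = -7.17*c^2 - 4.34*c + 0.4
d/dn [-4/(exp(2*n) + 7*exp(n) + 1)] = (8*exp(n) + 28)*exp(n)/(exp(2*n) + 7*exp(n) + 1)^2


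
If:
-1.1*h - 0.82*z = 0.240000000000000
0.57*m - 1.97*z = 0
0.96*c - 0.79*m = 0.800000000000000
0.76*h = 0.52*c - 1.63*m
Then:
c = 1.31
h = -0.34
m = 0.58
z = 0.17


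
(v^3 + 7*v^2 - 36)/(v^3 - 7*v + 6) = (v + 6)/(v - 1)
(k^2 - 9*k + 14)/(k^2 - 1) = (k^2 - 9*k + 14)/(k^2 - 1)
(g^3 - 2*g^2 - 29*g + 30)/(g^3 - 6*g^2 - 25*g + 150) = (g - 1)/(g - 5)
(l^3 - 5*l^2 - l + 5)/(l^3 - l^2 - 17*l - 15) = (l - 1)/(l + 3)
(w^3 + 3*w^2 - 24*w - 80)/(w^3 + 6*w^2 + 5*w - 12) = (w^2 - w - 20)/(w^2 + 2*w - 3)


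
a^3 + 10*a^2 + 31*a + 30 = (a + 2)*(a + 3)*(a + 5)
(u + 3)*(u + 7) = u^2 + 10*u + 21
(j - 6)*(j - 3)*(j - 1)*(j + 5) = j^4 - 5*j^3 - 23*j^2 + 117*j - 90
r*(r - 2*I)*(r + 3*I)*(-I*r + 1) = -I*r^4 + 2*r^3 - 5*I*r^2 + 6*r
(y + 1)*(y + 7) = y^2 + 8*y + 7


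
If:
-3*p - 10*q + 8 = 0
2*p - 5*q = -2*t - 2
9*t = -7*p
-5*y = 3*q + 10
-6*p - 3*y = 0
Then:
No Solution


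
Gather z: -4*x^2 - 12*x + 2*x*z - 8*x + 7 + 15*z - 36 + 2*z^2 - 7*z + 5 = -4*x^2 - 20*x + 2*z^2 + z*(2*x + 8) - 24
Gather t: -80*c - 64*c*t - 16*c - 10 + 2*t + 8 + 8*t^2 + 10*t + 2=-96*c + 8*t^2 + t*(12 - 64*c)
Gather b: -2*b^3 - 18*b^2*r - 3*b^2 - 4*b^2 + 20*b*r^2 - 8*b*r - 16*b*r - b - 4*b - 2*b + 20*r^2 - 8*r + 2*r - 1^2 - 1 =-2*b^3 + b^2*(-18*r - 7) + b*(20*r^2 - 24*r - 7) + 20*r^2 - 6*r - 2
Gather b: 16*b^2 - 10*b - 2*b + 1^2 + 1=16*b^2 - 12*b + 2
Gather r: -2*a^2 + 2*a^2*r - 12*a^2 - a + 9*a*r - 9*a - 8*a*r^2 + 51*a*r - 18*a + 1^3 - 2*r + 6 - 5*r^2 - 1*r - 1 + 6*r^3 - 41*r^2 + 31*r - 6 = -14*a^2 - 28*a + 6*r^3 + r^2*(-8*a - 46) + r*(2*a^2 + 60*a + 28)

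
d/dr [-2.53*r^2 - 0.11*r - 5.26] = -5.06*r - 0.11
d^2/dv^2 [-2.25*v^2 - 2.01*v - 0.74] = -4.50000000000000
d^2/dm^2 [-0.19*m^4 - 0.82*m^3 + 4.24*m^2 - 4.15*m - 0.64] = -2.28*m^2 - 4.92*m + 8.48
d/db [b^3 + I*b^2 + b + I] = 3*b^2 + 2*I*b + 1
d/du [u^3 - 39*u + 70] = 3*u^2 - 39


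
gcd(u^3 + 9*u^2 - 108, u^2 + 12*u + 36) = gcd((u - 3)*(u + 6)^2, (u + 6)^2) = u^2 + 12*u + 36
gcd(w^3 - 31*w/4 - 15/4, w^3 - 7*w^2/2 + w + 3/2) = w^2 - 5*w/2 - 3/2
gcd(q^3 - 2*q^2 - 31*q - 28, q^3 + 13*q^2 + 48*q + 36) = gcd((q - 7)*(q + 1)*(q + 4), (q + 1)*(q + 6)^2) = q + 1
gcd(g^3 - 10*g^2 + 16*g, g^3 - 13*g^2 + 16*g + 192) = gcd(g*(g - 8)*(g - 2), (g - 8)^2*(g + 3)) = g - 8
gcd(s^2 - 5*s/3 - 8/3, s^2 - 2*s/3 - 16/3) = s - 8/3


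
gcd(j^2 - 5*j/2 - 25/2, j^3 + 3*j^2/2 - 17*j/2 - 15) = j + 5/2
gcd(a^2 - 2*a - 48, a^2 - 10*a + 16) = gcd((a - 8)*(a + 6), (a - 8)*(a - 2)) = a - 8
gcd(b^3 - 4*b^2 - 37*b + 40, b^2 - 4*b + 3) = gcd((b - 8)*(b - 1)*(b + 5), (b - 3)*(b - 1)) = b - 1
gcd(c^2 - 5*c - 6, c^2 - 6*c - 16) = 1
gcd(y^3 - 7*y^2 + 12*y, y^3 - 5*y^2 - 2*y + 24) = y^2 - 7*y + 12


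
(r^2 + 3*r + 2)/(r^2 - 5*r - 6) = (r + 2)/(r - 6)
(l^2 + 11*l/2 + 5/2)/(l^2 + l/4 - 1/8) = 4*(l + 5)/(4*l - 1)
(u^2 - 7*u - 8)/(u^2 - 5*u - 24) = (u + 1)/(u + 3)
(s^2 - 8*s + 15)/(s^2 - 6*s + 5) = (s - 3)/(s - 1)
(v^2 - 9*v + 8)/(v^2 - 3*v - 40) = (v - 1)/(v + 5)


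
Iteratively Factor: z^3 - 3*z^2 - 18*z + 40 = (z - 5)*(z^2 + 2*z - 8) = (z - 5)*(z + 4)*(z - 2)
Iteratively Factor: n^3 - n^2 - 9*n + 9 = (n + 3)*(n^2 - 4*n + 3) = (n - 3)*(n + 3)*(n - 1)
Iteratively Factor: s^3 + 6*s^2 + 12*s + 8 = (s + 2)*(s^2 + 4*s + 4) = (s + 2)^2*(s + 2)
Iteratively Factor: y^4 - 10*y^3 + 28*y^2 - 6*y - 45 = (y - 5)*(y^3 - 5*y^2 + 3*y + 9) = (y - 5)*(y + 1)*(y^2 - 6*y + 9) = (y - 5)*(y - 3)*(y + 1)*(y - 3)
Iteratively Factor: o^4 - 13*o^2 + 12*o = (o - 1)*(o^3 + o^2 - 12*o) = (o - 1)*(o + 4)*(o^2 - 3*o) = o*(o - 1)*(o + 4)*(o - 3)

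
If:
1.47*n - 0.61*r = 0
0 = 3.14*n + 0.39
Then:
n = -0.12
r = -0.30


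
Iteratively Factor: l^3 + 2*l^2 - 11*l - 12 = (l + 4)*(l^2 - 2*l - 3) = (l - 3)*(l + 4)*(l + 1)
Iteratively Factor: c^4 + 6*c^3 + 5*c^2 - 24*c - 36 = (c - 2)*(c^3 + 8*c^2 + 21*c + 18) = (c - 2)*(c + 3)*(c^2 + 5*c + 6) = (c - 2)*(c + 2)*(c + 3)*(c + 3)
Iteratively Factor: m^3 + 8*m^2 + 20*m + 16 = (m + 2)*(m^2 + 6*m + 8) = (m + 2)^2*(m + 4)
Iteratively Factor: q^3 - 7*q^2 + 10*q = (q - 2)*(q^2 - 5*q) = (q - 5)*(q - 2)*(q)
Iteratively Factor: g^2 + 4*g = (g)*(g + 4)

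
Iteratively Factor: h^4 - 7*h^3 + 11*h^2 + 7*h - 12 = (h - 3)*(h^3 - 4*h^2 - h + 4) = (h - 4)*(h - 3)*(h^2 - 1) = (h - 4)*(h - 3)*(h - 1)*(h + 1)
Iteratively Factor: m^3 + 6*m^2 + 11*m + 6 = (m + 1)*(m^2 + 5*m + 6) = (m + 1)*(m + 3)*(m + 2)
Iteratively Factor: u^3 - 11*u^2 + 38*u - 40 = (u - 5)*(u^2 - 6*u + 8) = (u - 5)*(u - 2)*(u - 4)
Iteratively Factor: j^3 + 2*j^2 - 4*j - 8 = (j + 2)*(j^2 - 4) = (j + 2)^2*(j - 2)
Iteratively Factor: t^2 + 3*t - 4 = (t - 1)*(t + 4)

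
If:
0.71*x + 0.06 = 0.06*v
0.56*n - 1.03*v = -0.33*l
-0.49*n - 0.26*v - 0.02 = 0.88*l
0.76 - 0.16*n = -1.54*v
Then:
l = 1.37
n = -2.12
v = -0.71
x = -0.14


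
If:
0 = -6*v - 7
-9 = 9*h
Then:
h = -1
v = -7/6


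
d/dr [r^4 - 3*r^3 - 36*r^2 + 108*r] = 4*r^3 - 9*r^2 - 72*r + 108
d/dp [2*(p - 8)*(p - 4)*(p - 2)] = 6*p^2 - 56*p + 112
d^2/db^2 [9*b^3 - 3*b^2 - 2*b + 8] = 54*b - 6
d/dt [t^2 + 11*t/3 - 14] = 2*t + 11/3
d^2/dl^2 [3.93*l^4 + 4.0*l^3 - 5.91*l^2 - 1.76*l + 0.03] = 47.16*l^2 + 24.0*l - 11.82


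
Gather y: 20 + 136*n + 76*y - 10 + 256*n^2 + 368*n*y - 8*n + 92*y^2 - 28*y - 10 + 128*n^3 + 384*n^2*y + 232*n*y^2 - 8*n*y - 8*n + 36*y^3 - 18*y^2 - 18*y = 128*n^3 + 256*n^2 + 120*n + 36*y^3 + y^2*(232*n + 74) + y*(384*n^2 + 360*n + 30)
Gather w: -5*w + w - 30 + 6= -4*w - 24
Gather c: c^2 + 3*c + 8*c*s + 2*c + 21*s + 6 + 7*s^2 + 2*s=c^2 + c*(8*s + 5) + 7*s^2 + 23*s + 6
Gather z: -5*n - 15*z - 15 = -5*n - 15*z - 15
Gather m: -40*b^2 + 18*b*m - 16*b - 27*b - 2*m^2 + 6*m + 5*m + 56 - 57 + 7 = -40*b^2 - 43*b - 2*m^2 + m*(18*b + 11) + 6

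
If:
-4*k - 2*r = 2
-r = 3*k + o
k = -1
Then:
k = -1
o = 2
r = 1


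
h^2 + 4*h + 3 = (h + 1)*(h + 3)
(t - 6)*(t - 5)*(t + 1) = t^3 - 10*t^2 + 19*t + 30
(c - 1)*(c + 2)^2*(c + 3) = c^4 + 6*c^3 + 9*c^2 - 4*c - 12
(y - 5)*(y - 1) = y^2 - 6*y + 5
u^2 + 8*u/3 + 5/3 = (u + 1)*(u + 5/3)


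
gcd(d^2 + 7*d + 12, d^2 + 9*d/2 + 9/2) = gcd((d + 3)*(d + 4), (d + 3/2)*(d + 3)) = d + 3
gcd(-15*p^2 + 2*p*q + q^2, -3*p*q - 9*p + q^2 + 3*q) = 3*p - q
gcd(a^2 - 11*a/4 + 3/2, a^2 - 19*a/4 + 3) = a - 3/4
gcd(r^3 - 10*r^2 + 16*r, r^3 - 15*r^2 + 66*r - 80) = r^2 - 10*r + 16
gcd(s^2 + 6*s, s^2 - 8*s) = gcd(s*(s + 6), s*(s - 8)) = s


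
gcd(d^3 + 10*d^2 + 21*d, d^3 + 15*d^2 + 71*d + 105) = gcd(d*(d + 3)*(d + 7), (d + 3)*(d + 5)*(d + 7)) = d^2 + 10*d + 21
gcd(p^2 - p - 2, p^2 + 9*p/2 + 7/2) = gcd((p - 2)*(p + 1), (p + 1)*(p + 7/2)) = p + 1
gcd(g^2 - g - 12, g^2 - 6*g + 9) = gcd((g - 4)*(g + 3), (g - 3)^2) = 1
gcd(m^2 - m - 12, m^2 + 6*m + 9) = m + 3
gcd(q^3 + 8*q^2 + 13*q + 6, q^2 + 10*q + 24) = q + 6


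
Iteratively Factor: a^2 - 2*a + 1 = (a - 1)*(a - 1)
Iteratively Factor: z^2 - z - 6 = (z - 3)*(z + 2)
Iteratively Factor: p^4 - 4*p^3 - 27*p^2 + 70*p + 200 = (p + 4)*(p^3 - 8*p^2 + 5*p + 50) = (p + 2)*(p + 4)*(p^2 - 10*p + 25) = (p - 5)*(p + 2)*(p + 4)*(p - 5)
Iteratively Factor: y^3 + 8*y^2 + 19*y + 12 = (y + 3)*(y^2 + 5*y + 4) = (y + 1)*(y + 3)*(y + 4)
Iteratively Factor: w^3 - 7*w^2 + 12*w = (w)*(w^2 - 7*w + 12) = w*(w - 4)*(w - 3)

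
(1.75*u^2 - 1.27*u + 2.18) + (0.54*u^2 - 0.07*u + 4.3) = 2.29*u^2 - 1.34*u + 6.48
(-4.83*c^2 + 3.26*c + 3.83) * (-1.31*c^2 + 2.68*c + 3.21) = 6.3273*c^4 - 17.215*c^3 - 11.7848*c^2 + 20.729*c + 12.2943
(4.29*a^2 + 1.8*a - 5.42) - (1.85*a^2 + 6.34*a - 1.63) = 2.44*a^2 - 4.54*a - 3.79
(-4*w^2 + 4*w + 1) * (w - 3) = -4*w^3 + 16*w^2 - 11*w - 3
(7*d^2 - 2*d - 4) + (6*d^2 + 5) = 13*d^2 - 2*d + 1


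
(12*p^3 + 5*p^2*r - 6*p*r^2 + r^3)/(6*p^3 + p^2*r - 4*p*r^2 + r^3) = (4*p - r)/(2*p - r)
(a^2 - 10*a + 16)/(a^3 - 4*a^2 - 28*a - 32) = (a - 2)/(a^2 + 4*a + 4)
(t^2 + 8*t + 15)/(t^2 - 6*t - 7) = (t^2 + 8*t + 15)/(t^2 - 6*t - 7)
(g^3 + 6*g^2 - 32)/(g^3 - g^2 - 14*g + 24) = (g + 4)/(g - 3)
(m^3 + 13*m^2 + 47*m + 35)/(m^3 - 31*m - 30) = (m + 7)/(m - 6)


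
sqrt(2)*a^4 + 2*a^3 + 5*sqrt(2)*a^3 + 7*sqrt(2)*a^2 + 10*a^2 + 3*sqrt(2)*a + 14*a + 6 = (a + 1)*(a + 3)*(a + sqrt(2))*(sqrt(2)*a + sqrt(2))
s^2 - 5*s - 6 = (s - 6)*(s + 1)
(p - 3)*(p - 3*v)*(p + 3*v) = p^3 - 3*p^2 - 9*p*v^2 + 27*v^2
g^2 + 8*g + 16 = (g + 4)^2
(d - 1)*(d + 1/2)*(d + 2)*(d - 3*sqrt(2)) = d^4 - 3*sqrt(2)*d^3 + 3*d^3/2 - 9*sqrt(2)*d^2/2 - 3*d^2/2 - d + 9*sqrt(2)*d/2 + 3*sqrt(2)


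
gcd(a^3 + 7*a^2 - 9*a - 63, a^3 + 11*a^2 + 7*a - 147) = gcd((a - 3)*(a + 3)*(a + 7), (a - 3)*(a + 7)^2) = a^2 + 4*a - 21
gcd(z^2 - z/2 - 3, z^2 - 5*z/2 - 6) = z + 3/2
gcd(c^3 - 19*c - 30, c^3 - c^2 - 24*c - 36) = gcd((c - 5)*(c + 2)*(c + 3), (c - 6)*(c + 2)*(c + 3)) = c^2 + 5*c + 6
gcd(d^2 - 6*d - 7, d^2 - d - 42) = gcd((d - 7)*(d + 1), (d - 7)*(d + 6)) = d - 7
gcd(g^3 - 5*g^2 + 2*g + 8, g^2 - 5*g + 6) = g - 2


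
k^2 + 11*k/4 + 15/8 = (k + 5/4)*(k + 3/2)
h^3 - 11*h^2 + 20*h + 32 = (h - 8)*(h - 4)*(h + 1)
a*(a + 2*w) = a^2 + 2*a*w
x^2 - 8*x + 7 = (x - 7)*(x - 1)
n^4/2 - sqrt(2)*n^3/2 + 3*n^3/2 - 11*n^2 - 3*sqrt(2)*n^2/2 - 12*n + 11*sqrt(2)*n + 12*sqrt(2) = (n/2 + 1/2)*(n - 4)*(n + 6)*(n - sqrt(2))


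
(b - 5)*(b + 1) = b^2 - 4*b - 5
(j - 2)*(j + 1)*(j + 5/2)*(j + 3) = j^4 + 9*j^3/2 - 37*j/2 - 15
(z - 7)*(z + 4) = z^2 - 3*z - 28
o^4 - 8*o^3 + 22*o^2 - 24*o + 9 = (o - 3)^2*(o - 1)^2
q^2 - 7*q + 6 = (q - 6)*(q - 1)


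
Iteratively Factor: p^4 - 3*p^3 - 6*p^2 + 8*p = (p - 4)*(p^3 + p^2 - 2*p) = (p - 4)*(p - 1)*(p^2 + 2*p) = p*(p - 4)*(p - 1)*(p + 2)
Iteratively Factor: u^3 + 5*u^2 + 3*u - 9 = (u - 1)*(u^2 + 6*u + 9) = (u - 1)*(u + 3)*(u + 3)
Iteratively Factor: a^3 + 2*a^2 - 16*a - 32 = (a + 2)*(a^2 - 16) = (a - 4)*(a + 2)*(a + 4)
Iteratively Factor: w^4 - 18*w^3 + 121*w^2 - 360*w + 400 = (w - 4)*(w^3 - 14*w^2 + 65*w - 100) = (w - 5)*(w - 4)*(w^2 - 9*w + 20) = (w - 5)^2*(w - 4)*(w - 4)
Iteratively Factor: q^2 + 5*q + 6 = (q + 3)*(q + 2)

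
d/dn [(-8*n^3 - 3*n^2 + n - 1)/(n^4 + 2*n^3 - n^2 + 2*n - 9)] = (8*n^6 + 6*n^5 + 11*n^4 - 32*n^3 + 217*n^2 + 52*n - 7)/(n^8 + 4*n^7 + 2*n^6 - 9*n^4 - 40*n^3 + 22*n^2 - 36*n + 81)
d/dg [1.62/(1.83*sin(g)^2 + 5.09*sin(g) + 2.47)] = -(5.9292*sin(g) + 8.2458)*cos(g)/(1.83*sin(g)^2 + 5.09*sin(g) + 2.47)^2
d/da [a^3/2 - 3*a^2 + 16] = 3*a*(a - 4)/2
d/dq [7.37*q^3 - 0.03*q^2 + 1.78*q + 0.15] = 22.11*q^2 - 0.06*q + 1.78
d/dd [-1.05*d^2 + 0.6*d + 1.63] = 0.6 - 2.1*d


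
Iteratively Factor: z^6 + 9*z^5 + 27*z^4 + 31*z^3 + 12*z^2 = (z + 4)*(z^5 + 5*z^4 + 7*z^3 + 3*z^2) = (z + 1)*(z + 4)*(z^4 + 4*z^3 + 3*z^2) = (z + 1)^2*(z + 4)*(z^3 + 3*z^2) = (z + 1)^2*(z + 3)*(z + 4)*(z^2) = z*(z + 1)^2*(z + 3)*(z + 4)*(z)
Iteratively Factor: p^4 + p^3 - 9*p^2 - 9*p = (p + 1)*(p^3 - 9*p) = (p - 3)*(p + 1)*(p^2 + 3*p) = (p - 3)*(p + 1)*(p + 3)*(p)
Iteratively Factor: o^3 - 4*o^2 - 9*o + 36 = (o - 4)*(o^2 - 9) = (o - 4)*(o + 3)*(o - 3)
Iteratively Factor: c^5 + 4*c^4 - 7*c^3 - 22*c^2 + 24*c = (c + 3)*(c^4 + c^3 - 10*c^2 + 8*c) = (c - 2)*(c + 3)*(c^3 + 3*c^2 - 4*c) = c*(c - 2)*(c + 3)*(c^2 + 3*c - 4) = c*(c - 2)*(c - 1)*(c + 3)*(c + 4)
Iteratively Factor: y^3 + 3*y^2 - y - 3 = (y + 3)*(y^2 - 1) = (y + 1)*(y + 3)*(y - 1)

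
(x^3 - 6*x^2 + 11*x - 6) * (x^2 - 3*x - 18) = x^5 - 9*x^4 + 11*x^3 + 69*x^2 - 180*x + 108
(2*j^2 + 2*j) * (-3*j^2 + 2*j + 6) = -6*j^4 - 2*j^3 + 16*j^2 + 12*j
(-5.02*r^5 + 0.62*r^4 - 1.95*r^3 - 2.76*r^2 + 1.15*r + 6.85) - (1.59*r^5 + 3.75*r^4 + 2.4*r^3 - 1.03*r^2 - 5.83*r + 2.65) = -6.61*r^5 - 3.13*r^4 - 4.35*r^3 - 1.73*r^2 + 6.98*r + 4.2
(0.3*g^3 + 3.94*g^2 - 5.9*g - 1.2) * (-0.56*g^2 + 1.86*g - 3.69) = -0.168*g^5 - 1.6484*g^4 + 9.5254*g^3 - 24.8406*g^2 + 19.539*g + 4.428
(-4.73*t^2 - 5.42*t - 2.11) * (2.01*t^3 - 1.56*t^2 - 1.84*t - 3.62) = -9.5073*t^5 - 3.5154*t^4 + 12.9173*t^3 + 30.387*t^2 + 23.5028*t + 7.6382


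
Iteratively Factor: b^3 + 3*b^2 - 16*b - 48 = (b + 4)*(b^2 - b - 12) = (b + 3)*(b + 4)*(b - 4)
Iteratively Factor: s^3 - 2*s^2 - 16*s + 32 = (s - 2)*(s^2 - 16) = (s - 2)*(s + 4)*(s - 4)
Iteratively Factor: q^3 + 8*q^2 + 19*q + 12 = (q + 3)*(q^2 + 5*q + 4) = (q + 1)*(q + 3)*(q + 4)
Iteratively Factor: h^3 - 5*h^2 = (h - 5)*(h^2) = h*(h - 5)*(h)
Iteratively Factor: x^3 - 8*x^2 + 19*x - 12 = (x - 3)*(x^2 - 5*x + 4) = (x - 3)*(x - 1)*(x - 4)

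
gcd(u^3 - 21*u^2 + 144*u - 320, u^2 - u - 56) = u - 8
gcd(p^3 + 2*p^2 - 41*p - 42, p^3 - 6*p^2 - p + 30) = 1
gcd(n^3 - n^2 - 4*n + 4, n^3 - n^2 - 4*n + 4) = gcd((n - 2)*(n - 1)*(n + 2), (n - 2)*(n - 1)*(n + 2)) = n^3 - n^2 - 4*n + 4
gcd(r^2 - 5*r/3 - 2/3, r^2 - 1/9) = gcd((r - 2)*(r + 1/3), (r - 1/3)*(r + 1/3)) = r + 1/3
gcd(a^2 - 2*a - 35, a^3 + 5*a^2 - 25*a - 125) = a + 5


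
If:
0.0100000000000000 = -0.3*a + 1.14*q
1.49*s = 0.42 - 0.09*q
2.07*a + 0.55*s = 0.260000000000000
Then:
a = 0.05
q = 0.02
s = 0.28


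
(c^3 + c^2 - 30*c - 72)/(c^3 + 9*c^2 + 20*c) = (c^2 - 3*c - 18)/(c*(c + 5))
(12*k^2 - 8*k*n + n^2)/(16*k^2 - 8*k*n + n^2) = (12*k^2 - 8*k*n + n^2)/(16*k^2 - 8*k*n + n^2)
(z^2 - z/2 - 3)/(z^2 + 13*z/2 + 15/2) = (z - 2)/(z + 5)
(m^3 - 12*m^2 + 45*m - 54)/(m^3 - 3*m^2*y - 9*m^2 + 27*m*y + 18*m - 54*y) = (3 - m)/(-m + 3*y)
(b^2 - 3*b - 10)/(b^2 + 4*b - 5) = (b^2 - 3*b - 10)/(b^2 + 4*b - 5)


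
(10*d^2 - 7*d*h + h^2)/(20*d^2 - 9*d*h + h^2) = (2*d - h)/(4*d - h)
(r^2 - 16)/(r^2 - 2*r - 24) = (r - 4)/(r - 6)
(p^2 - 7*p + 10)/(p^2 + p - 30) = (p - 2)/(p + 6)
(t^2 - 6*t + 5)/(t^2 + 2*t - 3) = (t - 5)/(t + 3)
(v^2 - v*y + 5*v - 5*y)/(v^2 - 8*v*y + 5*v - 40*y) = (-v + y)/(-v + 8*y)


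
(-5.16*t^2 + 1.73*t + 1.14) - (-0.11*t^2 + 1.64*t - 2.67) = -5.05*t^2 + 0.0900000000000001*t + 3.81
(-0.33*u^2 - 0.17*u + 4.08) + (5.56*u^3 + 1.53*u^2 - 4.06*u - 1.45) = 5.56*u^3 + 1.2*u^2 - 4.23*u + 2.63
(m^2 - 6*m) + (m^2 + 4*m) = 2*m^2 - 2*m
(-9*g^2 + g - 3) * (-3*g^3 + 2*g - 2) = 27*g^5 - 3*g^4 - 9*g^3 + 20*g^2 - 8*g + 6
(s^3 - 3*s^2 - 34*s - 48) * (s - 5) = s^4 - 8*s^3 - 19*s^2 + 122*s + 240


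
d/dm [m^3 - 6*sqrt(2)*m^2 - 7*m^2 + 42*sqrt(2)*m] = 3*m^2 - 12*sqrt(2)*m - 14*m + 42*sqrt(2)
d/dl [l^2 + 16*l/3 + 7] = 2*l + 16/3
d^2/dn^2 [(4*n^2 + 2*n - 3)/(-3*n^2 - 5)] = 2*(-18*n^3 + 261*n^2 + 90*n - 145)/(27*n^6 + 135*n^4 + 225*n^2 + 125)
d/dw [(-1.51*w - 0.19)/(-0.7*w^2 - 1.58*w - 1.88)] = (-1.057*w^2 - 0.266*w + 2.5386)/(0.49*w^4 + 2.212*w^3 + 5.1284*w^2 + 5.9408*w + 3.5344)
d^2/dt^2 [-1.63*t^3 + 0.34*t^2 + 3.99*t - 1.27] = 0.68 - 9.78*t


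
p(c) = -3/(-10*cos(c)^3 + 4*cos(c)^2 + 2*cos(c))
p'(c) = -3*(-30*sin(c)*cos(c)^2 + 8*sin(c)*cos(c) + 2*sin(c))/(-10*cos(c)^3 + 4*cos(c)^2 + 2*cos(c))^2 = 3*(15*sin(c) - sin(c)/cos(c)^2 - 4*tan(c))/(2*(5*sin(c)^2 + 2*cos(c) - 4)^2)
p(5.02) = -4.32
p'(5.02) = 9.91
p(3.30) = -0.26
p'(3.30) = -0.12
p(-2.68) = -0.35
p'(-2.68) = -0.53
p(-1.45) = -10.65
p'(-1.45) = 94.96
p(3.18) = -0.25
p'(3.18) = -0.03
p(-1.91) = -20.58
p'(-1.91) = -530.37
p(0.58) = 2.17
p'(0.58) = 10.60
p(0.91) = -7.10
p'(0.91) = 58.30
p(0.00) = 0.75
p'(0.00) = 0.00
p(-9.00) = -0.33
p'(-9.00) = -0.45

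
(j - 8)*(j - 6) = j^2 - 14*j + 48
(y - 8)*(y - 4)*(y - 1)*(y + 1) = y^4 - 12*y^3 + 31*y^2 + 12*y - 32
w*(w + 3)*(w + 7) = w^3 + 10*w^2 + 21*w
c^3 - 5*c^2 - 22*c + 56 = (c - 7)*(c - 2)*(c + 4)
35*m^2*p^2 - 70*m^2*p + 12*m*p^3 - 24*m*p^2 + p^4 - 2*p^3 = p*(5*m + p)*(7*m + p)*(p - 2)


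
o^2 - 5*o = o*(o - 5)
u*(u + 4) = u^2 + 4*u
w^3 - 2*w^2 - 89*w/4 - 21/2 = (w - 6)*(w + 1/2)*(w + 7/2)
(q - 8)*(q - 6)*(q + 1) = q^3 - 13*q^2 + 34*q + 48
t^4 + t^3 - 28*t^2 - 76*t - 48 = (t - 6)*(t + 1)*(t + 2)*(t + 4)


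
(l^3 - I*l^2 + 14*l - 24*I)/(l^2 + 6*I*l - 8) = (l^2 - 5*I*l - 6)/(l + 2*I)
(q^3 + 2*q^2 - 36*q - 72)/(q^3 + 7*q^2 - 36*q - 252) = (q + 2)/(q + 7)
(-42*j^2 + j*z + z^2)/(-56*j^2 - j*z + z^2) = (-6*j + z)/(-8*j + z)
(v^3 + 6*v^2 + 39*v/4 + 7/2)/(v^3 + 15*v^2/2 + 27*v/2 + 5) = (v + 7/2)/(v + 5)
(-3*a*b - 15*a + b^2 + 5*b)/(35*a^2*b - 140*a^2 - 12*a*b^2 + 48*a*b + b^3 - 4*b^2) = (-3*a*b - 15*a + b^2 + 5*b)/(35*a^2*b - 140*a^2 - 12*a*b^2 + 48*a*b + b^3 - 4*b^2)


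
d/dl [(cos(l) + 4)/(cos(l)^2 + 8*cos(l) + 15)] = (cos(l)^2 + 8*cos(l) + 17)*sin(l)/(cos(l)^2 + 8*cos(l) + 15)^2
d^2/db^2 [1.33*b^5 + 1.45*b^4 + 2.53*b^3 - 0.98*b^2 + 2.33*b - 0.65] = 26.6*b^3 + 17.4*b^2 + 15.18*b - 1.96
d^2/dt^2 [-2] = 0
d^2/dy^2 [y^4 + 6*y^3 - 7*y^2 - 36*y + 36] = 12*y^2 + 36*y - 14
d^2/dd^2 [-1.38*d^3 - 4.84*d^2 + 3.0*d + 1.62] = -8.28*d - 9.68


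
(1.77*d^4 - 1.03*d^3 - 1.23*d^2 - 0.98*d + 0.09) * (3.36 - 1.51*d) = -2.6727*d^5 + 7.5025*d^4 - 1.6035*d^3 - 2.653*d^2 - 3.4287*d + 0.3024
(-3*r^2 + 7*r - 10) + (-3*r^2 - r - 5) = -6*r^2 + 6*r - 15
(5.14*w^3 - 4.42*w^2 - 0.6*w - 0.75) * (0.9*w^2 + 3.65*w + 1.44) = 4.626*w^5 + 14.783*w^4 - 9.2714*w^3 - 9.2298*w^2 - 3.6015*w - 1.08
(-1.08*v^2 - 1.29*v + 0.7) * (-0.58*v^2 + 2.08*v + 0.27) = 0.6264*v^4 - 1.4982*v^3 - 3.3808*v^2 + 1.1077*v + 0.189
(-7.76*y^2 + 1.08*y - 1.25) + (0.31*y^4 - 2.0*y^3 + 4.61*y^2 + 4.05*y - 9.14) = 0.31*y^4 - 2.0*y^3 - 3.15*y^2 + 5.13*y - 10.39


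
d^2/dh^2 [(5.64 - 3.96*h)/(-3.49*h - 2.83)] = -215.614992/(3.49*h + 2.83)^3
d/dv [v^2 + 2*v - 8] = 2*v + 2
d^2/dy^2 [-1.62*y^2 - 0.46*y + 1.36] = -3.24000000000000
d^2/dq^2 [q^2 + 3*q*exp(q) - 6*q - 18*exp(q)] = 3*q*exp(q) - 12*exp(q) + 2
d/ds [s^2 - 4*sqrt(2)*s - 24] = 2*s - 4*sqrt(2)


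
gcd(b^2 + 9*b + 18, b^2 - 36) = b + 6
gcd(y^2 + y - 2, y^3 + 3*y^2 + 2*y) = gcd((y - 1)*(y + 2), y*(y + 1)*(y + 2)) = y + 2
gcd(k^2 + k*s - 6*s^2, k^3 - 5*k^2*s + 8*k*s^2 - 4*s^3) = -k + 2*s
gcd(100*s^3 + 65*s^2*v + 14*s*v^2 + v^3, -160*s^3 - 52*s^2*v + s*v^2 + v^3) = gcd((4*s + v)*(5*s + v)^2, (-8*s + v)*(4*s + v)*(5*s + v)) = 20*s^2 + 9*s*v + v^2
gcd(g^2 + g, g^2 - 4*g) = g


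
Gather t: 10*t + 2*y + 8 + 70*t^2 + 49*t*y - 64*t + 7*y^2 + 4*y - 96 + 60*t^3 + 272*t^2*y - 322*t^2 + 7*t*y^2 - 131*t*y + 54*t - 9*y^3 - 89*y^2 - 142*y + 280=60*t^3 + t^2*(272*y - 252) + t*(7*y^2 - 82*y) - 9*y^3 - 82*y^2 - 136*y + 192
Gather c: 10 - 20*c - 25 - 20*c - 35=-40*c - 50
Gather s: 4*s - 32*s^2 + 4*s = -32*s^2 + 8*s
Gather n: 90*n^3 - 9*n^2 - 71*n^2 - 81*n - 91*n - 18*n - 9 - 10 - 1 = 90*n^3 - 80*n^2 - 190*n - 20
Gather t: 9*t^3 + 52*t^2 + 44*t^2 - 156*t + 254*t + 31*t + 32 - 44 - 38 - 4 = 9*t^3 + 96*t^2 + 129*t - 54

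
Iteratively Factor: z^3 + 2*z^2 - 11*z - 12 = (z + 1)*(z^2 + z - 12) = (z - 3)*(z + 1)*(z + 4)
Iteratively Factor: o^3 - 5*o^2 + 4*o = (o - 4)*(o^2 - o) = (o - 4)*(o - 1)*(o)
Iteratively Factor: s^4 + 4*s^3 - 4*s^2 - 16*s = (s + 4)*(s^3 - 4*s) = s*(s + 4)*(s^2 - 4) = s*(s + 2)*(s + 4)*(s - 2)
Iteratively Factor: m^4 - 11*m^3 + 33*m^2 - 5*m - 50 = (m - 5)*(m^3 - 6*m^2 + 3*m + 10) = (m - 5)*(m + 1)*(m^2 - 7*m + 10) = (m - 5)^2*(m + 1)*(m - 2)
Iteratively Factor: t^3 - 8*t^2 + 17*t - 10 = (t - 1)*(t^2 - 7*t + 10) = (t - 2)*(t - 1)*(t - 5)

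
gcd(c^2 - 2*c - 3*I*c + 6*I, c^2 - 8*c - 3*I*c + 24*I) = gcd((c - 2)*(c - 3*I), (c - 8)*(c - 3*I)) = c - 3*I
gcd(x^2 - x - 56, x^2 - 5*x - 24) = x - 8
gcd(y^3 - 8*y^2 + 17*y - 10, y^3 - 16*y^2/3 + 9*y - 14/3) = y^2 - 3*y + 2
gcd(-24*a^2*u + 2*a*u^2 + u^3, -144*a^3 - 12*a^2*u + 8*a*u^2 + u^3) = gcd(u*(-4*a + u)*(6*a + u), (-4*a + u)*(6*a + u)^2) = -24*a^2 + 2*a*u + u^2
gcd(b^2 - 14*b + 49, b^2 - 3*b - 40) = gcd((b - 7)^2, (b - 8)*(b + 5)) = 1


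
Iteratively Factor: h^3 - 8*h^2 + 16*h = (h)*(h^2 - 8*h + 16) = h*(h - 4)*(h - 4)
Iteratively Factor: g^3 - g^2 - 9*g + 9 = (g + 3)*(g^2 - 4*g + 3) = (g - 3)*(g + 3)*(g - 1)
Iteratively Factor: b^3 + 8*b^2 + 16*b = (b)*(b^2 + 8*b + 16) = b*(b + 4)*(b + 4)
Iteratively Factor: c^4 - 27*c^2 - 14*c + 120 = (c - 2)*(c^3 + 2*c^2 - 23*c - 60) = (c - 2)*(c + 4)*(c^2 - 2*c - 15) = (c - 2)*(c + 3)*(c + 4)*(c - 5)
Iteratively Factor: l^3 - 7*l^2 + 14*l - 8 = (l - 2)*(l^2 - 5*l + 4) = (l - 4)*(l - 2)*(l - 1)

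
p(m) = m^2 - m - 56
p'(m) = 2*m - 1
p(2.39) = -52.68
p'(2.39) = 3.78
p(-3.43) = -40.81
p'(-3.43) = -7.86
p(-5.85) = -15.93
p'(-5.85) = -12.70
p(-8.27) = 20.66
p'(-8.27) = -17.54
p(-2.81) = -45.29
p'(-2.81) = -6.62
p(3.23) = -48.80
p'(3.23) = 5.46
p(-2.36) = -48.07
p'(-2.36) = -5.72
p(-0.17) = -55.80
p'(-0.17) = -1.34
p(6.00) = -26.00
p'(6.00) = 11.00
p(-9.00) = 34.00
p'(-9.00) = -19.00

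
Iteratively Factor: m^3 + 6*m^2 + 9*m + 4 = (m + 1)*(m^2 + 5*m + 4) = (m + 1)*(m + 4)*(m + 1)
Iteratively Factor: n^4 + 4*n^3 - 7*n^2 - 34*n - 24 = (n + 1)*(n^3 + 3*n^2 - 10*n - 24) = (n + 1)*(n + 4)*(n^2 - n - 6) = (n - 3)*(n + 1)*(n + 4)*(n + 2)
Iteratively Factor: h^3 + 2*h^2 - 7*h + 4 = (h + 4)*(h^2 - 2*h + 1) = (h - 1)*(h + 4)*(h - 1)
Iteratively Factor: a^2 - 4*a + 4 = (a - 2)*(a - 2)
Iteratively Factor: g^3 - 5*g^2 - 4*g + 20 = (g - 2)*(g^2 - 3*g - 10) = (g - 2)*(g + 2)*(g - 5)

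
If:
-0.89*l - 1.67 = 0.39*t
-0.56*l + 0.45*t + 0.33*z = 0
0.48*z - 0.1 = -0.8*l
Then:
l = -0.87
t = -2.30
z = 1.66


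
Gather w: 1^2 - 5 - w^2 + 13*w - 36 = -w^2 + 13*w - 40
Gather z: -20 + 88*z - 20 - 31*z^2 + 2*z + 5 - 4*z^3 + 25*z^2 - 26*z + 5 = -4*z^3 - 6*z^2 + 64*z - 30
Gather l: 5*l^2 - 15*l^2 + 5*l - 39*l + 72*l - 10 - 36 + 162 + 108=-10*l^2 + 38*l + 224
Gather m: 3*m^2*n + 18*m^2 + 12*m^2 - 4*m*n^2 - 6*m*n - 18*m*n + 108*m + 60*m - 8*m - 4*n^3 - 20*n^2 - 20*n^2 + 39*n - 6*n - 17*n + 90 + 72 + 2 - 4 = m^2*(3*n + 30) + m*(-4*n^2 - 24*n + 160) - 4*n^3 - 40*n^2 + 16*n + 160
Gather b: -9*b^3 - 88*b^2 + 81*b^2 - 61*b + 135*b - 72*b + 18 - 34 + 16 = -9*b^3 - 7*b^2 + 2*b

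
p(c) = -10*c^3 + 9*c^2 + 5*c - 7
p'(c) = -30*c^2 + 18*c + 5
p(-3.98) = 746.11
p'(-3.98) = -541.85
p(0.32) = -4.81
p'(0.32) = 7.69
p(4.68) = -811.51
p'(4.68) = -567.83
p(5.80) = -1626.36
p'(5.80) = -899.80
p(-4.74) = 1236.47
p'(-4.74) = -754.35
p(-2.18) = 128.47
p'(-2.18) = -176.81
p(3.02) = -185.25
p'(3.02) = -214.25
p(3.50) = -308.00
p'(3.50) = -299.50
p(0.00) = -7.00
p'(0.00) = 5.00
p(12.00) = -15931.00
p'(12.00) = -4099.00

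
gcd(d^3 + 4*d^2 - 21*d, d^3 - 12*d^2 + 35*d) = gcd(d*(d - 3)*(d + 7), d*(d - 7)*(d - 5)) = d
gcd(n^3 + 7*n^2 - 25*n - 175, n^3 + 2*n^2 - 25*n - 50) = n^2 - 25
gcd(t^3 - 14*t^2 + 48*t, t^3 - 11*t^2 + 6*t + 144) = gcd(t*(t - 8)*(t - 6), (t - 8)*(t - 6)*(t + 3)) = t^2 - 14*t + 48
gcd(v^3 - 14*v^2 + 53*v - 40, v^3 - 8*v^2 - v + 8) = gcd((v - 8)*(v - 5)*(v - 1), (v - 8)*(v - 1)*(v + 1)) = v^2 - 9*v + 8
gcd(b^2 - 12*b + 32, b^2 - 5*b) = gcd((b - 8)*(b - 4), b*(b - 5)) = 1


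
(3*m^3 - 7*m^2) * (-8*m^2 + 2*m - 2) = -24*m^5 + 62*m^4 - 20*m^3 + 14*m^2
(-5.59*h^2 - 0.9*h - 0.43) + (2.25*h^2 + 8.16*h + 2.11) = -3.34*h^2 + 7.26*h + 1.68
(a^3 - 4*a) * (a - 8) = a^4 - 8*a^3 - 4*a^2 + 32*a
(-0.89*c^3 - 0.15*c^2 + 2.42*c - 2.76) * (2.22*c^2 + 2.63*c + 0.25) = -1.9758*c^5 - 2.6737*c^4 + 4.7554*c^3 + 0.1999*c^2 - 6.6538*c - 0.69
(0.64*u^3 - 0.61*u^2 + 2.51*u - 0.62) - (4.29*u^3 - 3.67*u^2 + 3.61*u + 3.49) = -3.65*u^3 + 3.06*u^2 - 1.1*u - 4.11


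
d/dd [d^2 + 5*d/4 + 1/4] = 2*d + 5/4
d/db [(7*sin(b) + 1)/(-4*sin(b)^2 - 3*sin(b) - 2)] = (28*sin(b)^2 + 8*sin(b) - 11)*cos(b)/(4*sin(b)^2 + 3*sin(b) + 2)^2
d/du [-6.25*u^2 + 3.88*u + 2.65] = 3.88 - 12.5*u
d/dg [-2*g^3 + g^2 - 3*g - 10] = -6*g^2 + 2*g - 3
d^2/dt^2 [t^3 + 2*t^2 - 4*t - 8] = 6*t + 4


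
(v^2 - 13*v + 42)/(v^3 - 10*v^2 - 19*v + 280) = (v - 6)/(v^2 - 3*v - 40)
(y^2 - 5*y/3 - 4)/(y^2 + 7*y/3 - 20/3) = (3*y^2 - 5*y - 12)/(3*y^2 + 7*y - 20)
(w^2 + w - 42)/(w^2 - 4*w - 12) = (w + 7)/(w + 2)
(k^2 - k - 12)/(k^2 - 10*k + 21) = (k^2 - k - 12)/(k^2 - 10*k + 21)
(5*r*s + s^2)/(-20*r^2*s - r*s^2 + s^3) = (-5*r - s)/(20*r^2 + r*s - s^2)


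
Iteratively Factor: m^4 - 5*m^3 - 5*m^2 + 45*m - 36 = (m - 4)*(m^3 - m^2 - 9*m + 9) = (m - 4)*(m - 1)*(m^2 - 9) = (m - 4)*(m - 1)*(m + 3)*(m - 3)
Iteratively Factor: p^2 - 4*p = (p - 4)*(p)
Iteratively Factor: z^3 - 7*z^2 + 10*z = (z - 2)*(z^2 - 5*z) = z*(z - 2)*(z - 5)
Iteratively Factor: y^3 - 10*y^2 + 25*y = (y - 5)*(y^2 - 5*y) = (y - 5)^2*(y)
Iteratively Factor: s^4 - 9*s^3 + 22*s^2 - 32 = (s - 4)*(s^3 - 5*s^2 + 2*s + 8) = (s - 4)^2*(s^2 - s - 2) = (s - 4)^2*(s - 2)*(s + 1)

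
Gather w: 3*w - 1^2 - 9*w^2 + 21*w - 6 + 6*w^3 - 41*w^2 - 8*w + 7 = 6*w^3 - 50*w^2 + 16*w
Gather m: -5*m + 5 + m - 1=4 - 4*m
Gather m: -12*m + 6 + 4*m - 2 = 4 - 8*m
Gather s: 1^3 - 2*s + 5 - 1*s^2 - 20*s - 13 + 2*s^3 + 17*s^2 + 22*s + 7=2*s^3 + 16*s^2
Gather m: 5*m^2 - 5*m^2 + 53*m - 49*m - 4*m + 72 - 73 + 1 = 0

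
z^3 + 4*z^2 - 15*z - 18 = (z - 3)*(z + 1)*(z + 6)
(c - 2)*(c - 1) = c^2 - 3*c + 2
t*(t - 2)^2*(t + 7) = t^4 + 3*t^3 - 24*t^2 + 28*t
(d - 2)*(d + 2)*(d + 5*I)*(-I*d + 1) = -I*d^4 + 6*d^3 + 9*I*d^2 - 24*d - 20*I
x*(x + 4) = x^2 + 4*x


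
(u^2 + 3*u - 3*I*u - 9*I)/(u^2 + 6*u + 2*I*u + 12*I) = (u^2 + 3*u*(1 - I) - 9*I)/(u^2 + 2*u*(3 + I) + 12*I)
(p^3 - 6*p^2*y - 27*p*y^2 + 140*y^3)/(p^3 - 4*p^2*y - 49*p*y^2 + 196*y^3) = (p + 5*y)/(p + 7*y)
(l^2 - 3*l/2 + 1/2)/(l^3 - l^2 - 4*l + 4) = (l - 1/2)/(l^2 - 4)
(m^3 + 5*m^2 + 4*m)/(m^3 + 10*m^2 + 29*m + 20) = m/(m + 5)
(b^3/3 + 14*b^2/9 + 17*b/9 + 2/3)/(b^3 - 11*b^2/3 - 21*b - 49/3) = (3*b^2 + 11*b + 6)/(3*(3*b^2 - 14*b - 49))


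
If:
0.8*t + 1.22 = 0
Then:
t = -1.52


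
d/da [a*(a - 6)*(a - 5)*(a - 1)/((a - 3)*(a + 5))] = 2*(a^5 - 3*a^4 - 54*a^3 + 326*a^2 - 615*a + 225)/(a^4 + 4*a^3 - 26*a^2 - 60*a + 225)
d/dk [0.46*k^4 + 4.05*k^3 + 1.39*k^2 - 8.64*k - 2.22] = 1.84*k^3 + 12.15*k^2 + 2.78*k - 8.64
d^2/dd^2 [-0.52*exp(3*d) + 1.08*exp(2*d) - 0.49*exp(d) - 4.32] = (-4.68*exp(2*d) + 4.32*exp(d) - 0.49)*exp(d)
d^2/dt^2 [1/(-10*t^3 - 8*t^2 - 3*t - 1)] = 2*(2*(15*t + 4)*(10*t^3 + 8*t^2 + 3*t + 1) - (30*t^2 + 16*t + 3)^2)/(10*t^3 + 8*t^2 + 3*t + 1)^3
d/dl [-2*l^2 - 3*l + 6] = -4*l - 3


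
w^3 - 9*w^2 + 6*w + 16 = (w - 8)*(w - 2)*(w + 1)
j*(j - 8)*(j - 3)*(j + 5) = j^4 - 6*j^3 - 31*j^2 + 120*j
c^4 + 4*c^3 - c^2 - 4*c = c*(c - 1)*(c + 1)*(c + 4)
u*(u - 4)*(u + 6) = u^3 + 2*u^2 - 24*u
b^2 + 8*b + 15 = (b + 3)*(b + 5)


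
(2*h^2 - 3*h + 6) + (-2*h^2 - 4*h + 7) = 13 - 7*h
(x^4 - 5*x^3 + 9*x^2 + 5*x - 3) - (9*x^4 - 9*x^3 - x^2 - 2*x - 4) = -8*x^4 + 4*x^3 + 10*x^2 + 7*x + 1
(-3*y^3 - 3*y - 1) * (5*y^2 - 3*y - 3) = -15*y^5 + 9*y^4 - 6*y^3 + 4*y^2 + 12*y + 3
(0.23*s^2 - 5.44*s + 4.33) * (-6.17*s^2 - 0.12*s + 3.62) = -1.4191*s^4 + 33.5372*s^3 - 25.2307*s^2 - 20.2124*s + 15.6746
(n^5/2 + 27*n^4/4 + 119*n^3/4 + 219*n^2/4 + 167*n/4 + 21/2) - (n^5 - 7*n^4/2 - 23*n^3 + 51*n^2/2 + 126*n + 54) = -n^5/2 + 41*n^4/4 + 211*n^3/4 + 117*n^2/4 - 337*n/4 - 87/2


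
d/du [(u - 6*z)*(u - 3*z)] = 2*u - 9*z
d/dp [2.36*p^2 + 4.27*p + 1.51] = 4.72*p + 4.27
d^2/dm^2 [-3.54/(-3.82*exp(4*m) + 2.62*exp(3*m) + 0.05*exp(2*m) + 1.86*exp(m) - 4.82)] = ((-216.3648*exp(3*m) + 83.4732*exp(2*m) + 0.708*exp(m) + 6.5844)*(-3.82*exp(4*m) + 2.62*exp(3*m) + 0.05*exp(2*m) + 1.86*exp(m) - 4.82) - 3.54*(-30.56*exp(3*m) + 15.72*exp(2*m) + 0.2*exp(m) + 3.72)*(-15.28*exp(3*m) + 7.86*exp(2*m) + 0.1*exp(m) + 1.86)*exp(m))*exp(m)/(-3.82*exp(4*m) + 2.62*exp(3*m) + 0.05*exp(2*m) + 1.86*exp(m) - 4.82)^3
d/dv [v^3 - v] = 3*v^2 - 1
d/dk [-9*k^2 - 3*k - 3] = -18*k - 3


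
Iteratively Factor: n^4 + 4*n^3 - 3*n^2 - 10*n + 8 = (n - 1)*(n^3 + 5*n^2 + 2*n - 8) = (n - 1)^2*(n^2 + 6*n + 8) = (n - 1)^2*(n + 2)*(n + 4)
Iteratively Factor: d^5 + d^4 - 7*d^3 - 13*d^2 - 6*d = (d + 1)*(d^4 - 7*d^2 - 6*d) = (d - 3)*(d + 1)*(d^3 + 3*d^2 + 2*d) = d*(d - 3)*(d + 1)*(d^2 + 3*d + 2) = d*(d - 3)*(d + 1)*(d + 2)*(d + 1)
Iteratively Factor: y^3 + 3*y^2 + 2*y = (y + 2)*(y^2 + y) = (y + 1)*(y + 2)*(y)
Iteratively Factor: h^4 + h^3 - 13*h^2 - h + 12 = (h - 1)*(h^3 + 2*h^2 - 11*h - 12) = (h - 1)*(h + 1)*(h^2 + h - 12) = (h - 3)*(h - 1)*(h + 1)*(h + 4)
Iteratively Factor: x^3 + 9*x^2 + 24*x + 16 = (x + 4)*(x^2 + 5*x + 4) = (x + 1)*(x + 4)*(x + 4)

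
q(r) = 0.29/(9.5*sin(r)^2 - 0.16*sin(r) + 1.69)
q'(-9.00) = -0.19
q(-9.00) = 0.09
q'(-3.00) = -0.23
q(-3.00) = 0.15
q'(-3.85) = 0.09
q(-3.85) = 0.05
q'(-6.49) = 0.26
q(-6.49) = 0.14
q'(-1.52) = 0.00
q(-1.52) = 0.03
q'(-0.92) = 0.04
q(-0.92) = 0.04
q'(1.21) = -0.02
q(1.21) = 0.03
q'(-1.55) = 0.00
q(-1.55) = 0.03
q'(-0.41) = 0.19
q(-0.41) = 0.09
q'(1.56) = -0.00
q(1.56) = 0.03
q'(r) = 0.29*(-19.0*sin(r)*cos(r) + 0.16*cos(r))/(9.5*sin(r)^2 - 0.16*sin(r) + 1.69)^2 = (0.0464 - 5.51*sin(r))*cos(r)/(9.5*sin(r)^2 - 0.16*sin(r) + 1.69)^2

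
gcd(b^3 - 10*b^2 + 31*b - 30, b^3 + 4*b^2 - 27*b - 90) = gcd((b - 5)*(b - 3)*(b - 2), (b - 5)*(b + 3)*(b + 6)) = b - 5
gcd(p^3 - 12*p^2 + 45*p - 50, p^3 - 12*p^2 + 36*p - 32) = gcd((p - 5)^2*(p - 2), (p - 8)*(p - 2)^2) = p - 2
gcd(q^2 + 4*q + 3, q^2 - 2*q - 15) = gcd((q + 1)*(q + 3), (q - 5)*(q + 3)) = q + 3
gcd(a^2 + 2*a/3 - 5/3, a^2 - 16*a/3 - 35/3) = a + 5/3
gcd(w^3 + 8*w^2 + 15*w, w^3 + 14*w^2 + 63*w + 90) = w^2 + 8*w + 15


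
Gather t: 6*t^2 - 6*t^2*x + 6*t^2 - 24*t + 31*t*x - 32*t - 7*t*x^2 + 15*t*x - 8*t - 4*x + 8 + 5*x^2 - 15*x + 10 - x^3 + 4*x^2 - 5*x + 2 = t^2*(12 - 6*x) + t*(-7*x^2 + 46*x - 64) - x^3 + 9*x^2 - 24*x + 20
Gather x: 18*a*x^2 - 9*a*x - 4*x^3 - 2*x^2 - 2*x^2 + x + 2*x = -4*x^3 + x^2*(18*a - 4) + x*(3 - 9*a)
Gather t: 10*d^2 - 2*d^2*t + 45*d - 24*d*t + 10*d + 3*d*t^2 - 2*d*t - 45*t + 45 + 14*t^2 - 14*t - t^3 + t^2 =10*d^2 + 55*d - t^3 + t^2*(3*d + 15) + t*(-2*d^2 - 26*d - 59) + 45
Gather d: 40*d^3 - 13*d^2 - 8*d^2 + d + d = 40*d^3 - 21*d^2 + 2*d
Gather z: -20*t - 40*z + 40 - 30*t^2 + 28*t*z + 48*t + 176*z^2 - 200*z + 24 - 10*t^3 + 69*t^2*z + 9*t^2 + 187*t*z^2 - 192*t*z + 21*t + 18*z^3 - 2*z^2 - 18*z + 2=-10*t^3 - 21*t^2 + 49*t + 18*z^3 + z^2*(187*t + 174) + z*(69*t^2 - 164*t - 258) + 66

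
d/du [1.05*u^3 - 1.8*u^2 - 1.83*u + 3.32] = 3.15*u^2 - 3.6*u - 1.83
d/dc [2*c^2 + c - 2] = 4*c + 1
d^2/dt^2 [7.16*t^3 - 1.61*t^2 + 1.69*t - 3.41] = 42.96*t - 3.22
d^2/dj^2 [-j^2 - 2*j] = -2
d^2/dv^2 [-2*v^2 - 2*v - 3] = -4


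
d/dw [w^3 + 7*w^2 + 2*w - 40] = 3*w^2 + 14*w + 2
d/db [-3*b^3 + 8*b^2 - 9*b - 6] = -9*b^2 + 16*b - 9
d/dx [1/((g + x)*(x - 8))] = ((8 - x)*(g + x) - (x - 8)^2)/((g + x)^2*(x - 8)^3)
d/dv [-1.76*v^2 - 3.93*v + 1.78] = -3.52*v - 3.93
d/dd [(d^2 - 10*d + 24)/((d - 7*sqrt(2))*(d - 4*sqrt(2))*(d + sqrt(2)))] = (-d^4 + 20*d^3 - 100*sqrt(2)*d^2 - 38*d^2 + 592*sqrt(2)*d - 816 - 560*sqrt(2))/(d^6 - 20*sqrt(2)*d^5 + 268*d^4 - 568*sqrt(2)*d^3 - 1084*d^2 + 3808*sqrt(2)*d + 6272)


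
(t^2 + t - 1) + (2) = t^2 + t + 1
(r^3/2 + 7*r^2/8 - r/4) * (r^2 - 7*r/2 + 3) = r^5/2 - 7*r^4/8 - 29*r^3/16 + 7*r^2/2 - 3*r/4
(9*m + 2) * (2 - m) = -9*m^2 + 16*m + 4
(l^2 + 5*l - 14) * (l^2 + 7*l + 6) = l^4 + 12*l^3 + 27*l^2 - 68*l - 84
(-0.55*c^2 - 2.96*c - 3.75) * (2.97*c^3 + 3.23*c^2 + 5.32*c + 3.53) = -1.6335*c^5 - 10.5677*c^4 - 23.6243*c^3 - 29.8012*c^2 - 30.3988*c - 13.2375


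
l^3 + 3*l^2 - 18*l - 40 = (l - 4)*(l + 2)*(l + 5)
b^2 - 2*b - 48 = (b - 8)*(b + 6)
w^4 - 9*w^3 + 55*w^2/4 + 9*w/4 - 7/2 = (w - 7)*(w - 2)*(w - 1/2)*(w + 1/2)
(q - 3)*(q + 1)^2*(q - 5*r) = q^4 - 5*q^3*r - q^3 + 5*q^2*r - 5*q^2 + 25*q*r - 3*q + 15*r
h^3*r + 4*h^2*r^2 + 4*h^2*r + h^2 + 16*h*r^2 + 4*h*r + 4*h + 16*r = (h + 4)*(h + 4*r)*(h*r + 1)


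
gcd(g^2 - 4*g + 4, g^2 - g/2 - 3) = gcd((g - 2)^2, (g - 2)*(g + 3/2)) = g - 2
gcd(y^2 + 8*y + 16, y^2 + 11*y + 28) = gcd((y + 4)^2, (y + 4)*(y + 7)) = y + 4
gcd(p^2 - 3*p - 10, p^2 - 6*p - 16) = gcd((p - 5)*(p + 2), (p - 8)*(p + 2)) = p + 2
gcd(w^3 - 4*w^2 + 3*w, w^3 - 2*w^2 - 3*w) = w^2 - 3*w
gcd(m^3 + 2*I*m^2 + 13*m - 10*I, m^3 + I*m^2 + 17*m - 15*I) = m^2 + 4*I*m + 5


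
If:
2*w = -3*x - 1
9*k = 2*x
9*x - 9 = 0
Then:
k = 2/9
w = -2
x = 1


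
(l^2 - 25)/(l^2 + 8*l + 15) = (l - 5)/(l + 3)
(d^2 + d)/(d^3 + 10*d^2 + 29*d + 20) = d/(d^2 + 9*d + 20)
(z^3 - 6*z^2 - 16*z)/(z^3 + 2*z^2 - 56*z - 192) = z*(z + 2)/(z^2 + 10*z + 24)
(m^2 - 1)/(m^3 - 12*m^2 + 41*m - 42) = (m^2 - 1)/(m^3 - 12*m^2 + 41*m - 42)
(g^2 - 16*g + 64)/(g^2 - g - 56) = (g - 8)/(g + 7)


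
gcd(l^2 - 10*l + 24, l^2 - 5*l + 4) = l - 4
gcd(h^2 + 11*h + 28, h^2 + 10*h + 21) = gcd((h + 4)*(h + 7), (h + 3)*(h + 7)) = h + 7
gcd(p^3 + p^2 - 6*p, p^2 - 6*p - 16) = 1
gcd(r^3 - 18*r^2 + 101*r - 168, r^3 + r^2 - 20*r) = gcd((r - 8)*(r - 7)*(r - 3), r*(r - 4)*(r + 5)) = 1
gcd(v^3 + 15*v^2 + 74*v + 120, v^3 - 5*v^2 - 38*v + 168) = v + 6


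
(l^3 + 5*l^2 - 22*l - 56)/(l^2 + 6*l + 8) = (l^2 + 3*l - 28)/(l + 4)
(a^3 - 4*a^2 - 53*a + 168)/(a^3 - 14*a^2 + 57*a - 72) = (a + 7)/(a - 3)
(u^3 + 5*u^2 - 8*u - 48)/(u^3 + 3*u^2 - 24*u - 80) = (u - 3)/(u - 5)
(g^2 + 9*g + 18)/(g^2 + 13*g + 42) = (g + 3)/(g + 7)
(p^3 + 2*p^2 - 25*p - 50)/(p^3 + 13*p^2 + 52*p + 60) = (p - 5)/(p + 6)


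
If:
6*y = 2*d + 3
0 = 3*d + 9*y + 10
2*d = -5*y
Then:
No Solution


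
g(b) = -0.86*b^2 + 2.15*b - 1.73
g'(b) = 2.15 - 1.72*b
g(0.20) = -1.33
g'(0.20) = 1.81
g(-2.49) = -12.42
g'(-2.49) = 6.43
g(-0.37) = -2.64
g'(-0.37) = 2.79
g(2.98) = -2.96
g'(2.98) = -2.98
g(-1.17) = -5.42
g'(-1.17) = 4.16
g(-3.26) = -17.88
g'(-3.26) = 7.76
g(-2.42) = -11.97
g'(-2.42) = 6.31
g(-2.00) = -9.47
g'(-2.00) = 5.59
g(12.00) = -99.77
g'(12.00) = -18.49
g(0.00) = -1.73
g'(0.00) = 2.15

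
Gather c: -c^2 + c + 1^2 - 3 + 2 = -c^2 + c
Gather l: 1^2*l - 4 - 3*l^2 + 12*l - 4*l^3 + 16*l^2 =-4*l^3 + 13*l^2 + 13*l - 4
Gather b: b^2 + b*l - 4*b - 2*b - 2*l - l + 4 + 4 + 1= b^2 + b*(l - 6) - 3*l + 9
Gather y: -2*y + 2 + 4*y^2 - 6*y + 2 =4*y^2 - 8*y + 4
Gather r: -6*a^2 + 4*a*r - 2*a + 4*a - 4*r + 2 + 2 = -6*a^2 + 2*a + r*(4*a - 4) + 4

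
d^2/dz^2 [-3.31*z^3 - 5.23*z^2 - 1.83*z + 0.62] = -19.86*z - 10.46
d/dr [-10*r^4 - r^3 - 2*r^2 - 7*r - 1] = -40*r^3 - 3*r^2 - 4*r - 7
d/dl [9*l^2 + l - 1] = 18*l + 1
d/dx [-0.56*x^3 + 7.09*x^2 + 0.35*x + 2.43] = -1.68*x^2 + 14.18*x + 0.35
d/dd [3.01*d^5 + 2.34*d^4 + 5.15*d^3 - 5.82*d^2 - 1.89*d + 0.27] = 15.05*d^4 + 9.36*d^3 + 15.45*d^2 - 11.64*d - 1.89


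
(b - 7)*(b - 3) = b^2 - 10*b + 21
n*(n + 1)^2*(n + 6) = n^4 + 8*n^3 + 13*n^2 + 6*n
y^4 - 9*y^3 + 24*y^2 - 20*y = y*(y - 5)*(y - 2)^2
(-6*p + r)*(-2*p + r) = 12*p^2 - 8*p*r + r^2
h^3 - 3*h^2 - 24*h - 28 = (h - 7)*(h + 2)^2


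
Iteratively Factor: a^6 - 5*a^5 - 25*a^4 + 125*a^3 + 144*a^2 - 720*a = (a - 4)*(a^5 - a^4 - 29*a^3 + 9*a^2 + 180*a) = a*(a - 4)*(a^4 - a^3 - 29*a^2 + 9*a + 180) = a*(a - 4)*(a - 3)*(a^3 + 2*a^2 - 23*a - 60) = a*(a - 4)*(a - 3)*(a + 3)*(a^2 - a - 20) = a*(a - 5)*(a - 4)*(a - 3)*(a + 3)*(a + 4)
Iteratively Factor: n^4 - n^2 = (n - 1)*(n^3 + n^2) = n*(n - 1)*(n^2 + n) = n^2*(n - 1)*(n + 1)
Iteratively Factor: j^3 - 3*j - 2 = (j + 1)*(j^2 - j - 2) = (j + 1)^2*(j - 2)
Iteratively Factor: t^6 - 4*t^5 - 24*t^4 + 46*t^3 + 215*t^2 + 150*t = (t - 5)*(t^5 + t^4 - 19*t^3 - 49*t^2 - 30*t) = (t - 5)*(t + 1)*(t^4 - 19*t^2 - 30*t) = t*(t - 5)*(t + 1)*(t^3 - 19*t - 30) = t*(t - 5)*(t + 1)*(t + 2)*(t^2 - 2*t - 15) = t*(t - 5)^2*(t + 1)*(t + 2)*(t + 3)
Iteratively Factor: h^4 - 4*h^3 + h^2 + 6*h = (h + 1)*(h^3 - 5*h^2 + 6*h) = h*(h + 1)*(h^2 - 5*h + 6) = h*(h - 2)*(h + 1)*(h - 3)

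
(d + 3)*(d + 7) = d^2 + 10*d + 21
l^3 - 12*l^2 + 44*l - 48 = (l - 6)*(l - 4)*(l - 2)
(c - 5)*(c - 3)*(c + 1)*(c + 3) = c^4 - 4*c^3 - 14*c^2 + 36*c + 45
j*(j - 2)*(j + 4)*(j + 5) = j^4 + 7*j^3 + 2*j^2 - 40*j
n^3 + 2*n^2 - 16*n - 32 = (n - 4)*(n + 2)*(n + 4)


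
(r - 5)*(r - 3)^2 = r^3 - 11*r^2 + 39*r - 45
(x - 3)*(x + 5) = x^2 + 2*x - 15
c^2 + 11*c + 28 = (c + 4)*(c + 7)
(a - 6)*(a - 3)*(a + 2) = a^3 - 7*a^2 + 36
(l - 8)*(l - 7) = l^2 - 15*l + 56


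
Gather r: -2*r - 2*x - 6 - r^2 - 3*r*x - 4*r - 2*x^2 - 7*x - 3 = -r^2 + r*(-3*x - 6) - 2*x^2 - 9*x - 9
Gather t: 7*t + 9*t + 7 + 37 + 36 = 16*t + 80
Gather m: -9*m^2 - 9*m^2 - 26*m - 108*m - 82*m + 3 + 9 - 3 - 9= -18*m^2 - 216*m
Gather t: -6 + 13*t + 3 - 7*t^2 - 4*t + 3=-7*t^2 + 9*t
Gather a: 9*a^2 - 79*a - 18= 9*a^2 - 79*a - 18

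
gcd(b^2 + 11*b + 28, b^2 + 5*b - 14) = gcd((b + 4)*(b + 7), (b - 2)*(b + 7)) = b + 7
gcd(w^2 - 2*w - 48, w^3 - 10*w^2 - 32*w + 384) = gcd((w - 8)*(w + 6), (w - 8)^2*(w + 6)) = w^2 - 2*w - 48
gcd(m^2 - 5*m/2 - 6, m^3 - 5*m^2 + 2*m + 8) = m - 4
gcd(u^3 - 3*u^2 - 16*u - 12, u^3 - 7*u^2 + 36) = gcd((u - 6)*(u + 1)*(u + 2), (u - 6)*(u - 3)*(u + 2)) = u^2 - 4*u - 12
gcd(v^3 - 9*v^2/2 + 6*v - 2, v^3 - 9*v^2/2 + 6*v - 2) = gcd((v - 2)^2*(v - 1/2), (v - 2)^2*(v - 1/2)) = v^3 - 9*v^2/2 + 6*v - 2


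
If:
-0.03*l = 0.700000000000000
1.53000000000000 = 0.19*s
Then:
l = -23.33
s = 8.05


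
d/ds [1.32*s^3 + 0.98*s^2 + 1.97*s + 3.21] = 3.96*s^2 + 1.96*s + 1.97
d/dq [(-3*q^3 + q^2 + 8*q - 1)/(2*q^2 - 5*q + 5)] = (-6*q^4 + 30*q^3 - 66*q^2 + 14*q + 35)/(4*q^4 - 20*q^3 + 45*q^2 - 50*q + 25)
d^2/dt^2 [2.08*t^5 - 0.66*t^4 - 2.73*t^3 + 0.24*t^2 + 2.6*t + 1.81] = 41.6*t^3 - 7.92*t^2 - 16.38*t + 0.48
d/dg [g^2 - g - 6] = 2*g - 1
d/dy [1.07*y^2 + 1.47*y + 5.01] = 2.14*y + 1.47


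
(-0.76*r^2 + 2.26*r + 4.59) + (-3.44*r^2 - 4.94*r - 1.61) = -4.2*r^2 - 2.68*r + 2.98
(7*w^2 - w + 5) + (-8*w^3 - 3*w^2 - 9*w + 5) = -8*w^3 + 4*w^2 - 10*w + 10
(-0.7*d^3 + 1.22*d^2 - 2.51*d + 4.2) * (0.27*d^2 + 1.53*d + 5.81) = -0.189*d^5 - 0.7416*d^4 - 2.8781*d^3 + 4.3819*d^2 - 8.1571*d + 24.402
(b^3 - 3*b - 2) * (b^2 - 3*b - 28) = b^5 - 3*b^4 - 31*b^3 + 7*b^2 + 90*b + 56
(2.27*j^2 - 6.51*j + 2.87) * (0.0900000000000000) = 0.2043*j^2 - 0.5859*j + 0.2583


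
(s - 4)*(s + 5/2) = s^2 - 3*s/2 - 10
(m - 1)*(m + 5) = m^2 + 4*m - 5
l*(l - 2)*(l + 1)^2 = l^4 - 3*l^2 - 2*l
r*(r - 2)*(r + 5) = r^3 + 3*r^2 - 10*r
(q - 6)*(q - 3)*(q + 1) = q^3 - 8*q^2 + 9*q + 18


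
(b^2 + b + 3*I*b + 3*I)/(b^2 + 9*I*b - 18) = (b + 1)/(b + 6*I)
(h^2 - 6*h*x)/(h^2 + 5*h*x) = (h - 6*x)/(h + 5*x)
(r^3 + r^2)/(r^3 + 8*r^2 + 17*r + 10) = r^2/(r^2 + 7*r + 10)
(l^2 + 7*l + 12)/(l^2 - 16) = (l + 3)/(l - 4)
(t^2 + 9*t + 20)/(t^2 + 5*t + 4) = (t + 5)/(t + 1)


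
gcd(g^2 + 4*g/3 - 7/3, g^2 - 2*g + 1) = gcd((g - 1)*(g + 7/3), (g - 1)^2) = g - 1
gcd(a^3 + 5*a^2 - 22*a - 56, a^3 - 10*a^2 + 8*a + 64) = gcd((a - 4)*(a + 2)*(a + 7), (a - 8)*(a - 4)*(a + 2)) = a^2 - 2*a - 8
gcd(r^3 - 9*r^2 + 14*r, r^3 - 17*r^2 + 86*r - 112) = r^2 - 9*r + 14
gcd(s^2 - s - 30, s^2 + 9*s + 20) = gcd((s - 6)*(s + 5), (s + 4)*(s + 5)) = s + 5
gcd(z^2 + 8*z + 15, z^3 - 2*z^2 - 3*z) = 1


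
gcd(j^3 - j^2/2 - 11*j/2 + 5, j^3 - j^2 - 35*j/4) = j + 5/2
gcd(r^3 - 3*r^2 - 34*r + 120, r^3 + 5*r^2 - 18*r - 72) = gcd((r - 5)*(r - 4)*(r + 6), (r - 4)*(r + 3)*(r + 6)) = r^2 + 2*r - 24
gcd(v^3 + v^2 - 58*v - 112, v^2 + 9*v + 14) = v^2 + 9*v + 14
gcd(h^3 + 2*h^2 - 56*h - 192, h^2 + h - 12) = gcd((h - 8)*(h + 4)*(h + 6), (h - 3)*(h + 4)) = h + 4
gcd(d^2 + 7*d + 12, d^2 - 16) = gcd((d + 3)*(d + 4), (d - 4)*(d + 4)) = d + 4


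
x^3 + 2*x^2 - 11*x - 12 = (x - 3)*(x + 1)*(x + 4)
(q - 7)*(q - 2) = q^2 - 9*q + 14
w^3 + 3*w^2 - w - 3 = (w - 1)*(w + 1)*(w + 3)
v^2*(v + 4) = v^3 + 4*v^2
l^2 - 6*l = l*(l - 6)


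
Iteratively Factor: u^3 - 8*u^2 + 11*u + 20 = (u - 4)*(u^2 - 4*u - 5) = (u - 5)*(u - 4)*(u + 1)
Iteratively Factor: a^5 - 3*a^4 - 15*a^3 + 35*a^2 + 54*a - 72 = (a + 3)*(a^4 - 6*a^3 + 3*a^2 + 26*a - 24) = (a + 2)*(a + 3)*(a^3 - 8*a^2 + 19*a - 12) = (a - 3)*(a + 2)*(a + 3)*(a^2 - 5*a + 4) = (a - 4)*(a - 3)*(a + 2)*(a + 3)*(a - 1)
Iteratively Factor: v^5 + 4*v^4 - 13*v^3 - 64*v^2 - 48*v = (v + 1)*(v^4 + 3*v^3 - 16*v^2 - 48*v) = (v + 1)*(v + 3)*(v^3 - 16*v) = (v - 4)*(v + 1)*(v + 3)*(v^2 + 4*v) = v*(v - 4)*(v + 1)*(v + 3)*(v + 4)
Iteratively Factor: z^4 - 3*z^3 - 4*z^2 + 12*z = (z - 3)*(z^3 - 4*z) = z*(z - 3)*(z^2 - 4) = z*(z - 3)*(z + 2)*(z - 2)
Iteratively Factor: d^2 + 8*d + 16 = (d + 4)*(d + 4)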